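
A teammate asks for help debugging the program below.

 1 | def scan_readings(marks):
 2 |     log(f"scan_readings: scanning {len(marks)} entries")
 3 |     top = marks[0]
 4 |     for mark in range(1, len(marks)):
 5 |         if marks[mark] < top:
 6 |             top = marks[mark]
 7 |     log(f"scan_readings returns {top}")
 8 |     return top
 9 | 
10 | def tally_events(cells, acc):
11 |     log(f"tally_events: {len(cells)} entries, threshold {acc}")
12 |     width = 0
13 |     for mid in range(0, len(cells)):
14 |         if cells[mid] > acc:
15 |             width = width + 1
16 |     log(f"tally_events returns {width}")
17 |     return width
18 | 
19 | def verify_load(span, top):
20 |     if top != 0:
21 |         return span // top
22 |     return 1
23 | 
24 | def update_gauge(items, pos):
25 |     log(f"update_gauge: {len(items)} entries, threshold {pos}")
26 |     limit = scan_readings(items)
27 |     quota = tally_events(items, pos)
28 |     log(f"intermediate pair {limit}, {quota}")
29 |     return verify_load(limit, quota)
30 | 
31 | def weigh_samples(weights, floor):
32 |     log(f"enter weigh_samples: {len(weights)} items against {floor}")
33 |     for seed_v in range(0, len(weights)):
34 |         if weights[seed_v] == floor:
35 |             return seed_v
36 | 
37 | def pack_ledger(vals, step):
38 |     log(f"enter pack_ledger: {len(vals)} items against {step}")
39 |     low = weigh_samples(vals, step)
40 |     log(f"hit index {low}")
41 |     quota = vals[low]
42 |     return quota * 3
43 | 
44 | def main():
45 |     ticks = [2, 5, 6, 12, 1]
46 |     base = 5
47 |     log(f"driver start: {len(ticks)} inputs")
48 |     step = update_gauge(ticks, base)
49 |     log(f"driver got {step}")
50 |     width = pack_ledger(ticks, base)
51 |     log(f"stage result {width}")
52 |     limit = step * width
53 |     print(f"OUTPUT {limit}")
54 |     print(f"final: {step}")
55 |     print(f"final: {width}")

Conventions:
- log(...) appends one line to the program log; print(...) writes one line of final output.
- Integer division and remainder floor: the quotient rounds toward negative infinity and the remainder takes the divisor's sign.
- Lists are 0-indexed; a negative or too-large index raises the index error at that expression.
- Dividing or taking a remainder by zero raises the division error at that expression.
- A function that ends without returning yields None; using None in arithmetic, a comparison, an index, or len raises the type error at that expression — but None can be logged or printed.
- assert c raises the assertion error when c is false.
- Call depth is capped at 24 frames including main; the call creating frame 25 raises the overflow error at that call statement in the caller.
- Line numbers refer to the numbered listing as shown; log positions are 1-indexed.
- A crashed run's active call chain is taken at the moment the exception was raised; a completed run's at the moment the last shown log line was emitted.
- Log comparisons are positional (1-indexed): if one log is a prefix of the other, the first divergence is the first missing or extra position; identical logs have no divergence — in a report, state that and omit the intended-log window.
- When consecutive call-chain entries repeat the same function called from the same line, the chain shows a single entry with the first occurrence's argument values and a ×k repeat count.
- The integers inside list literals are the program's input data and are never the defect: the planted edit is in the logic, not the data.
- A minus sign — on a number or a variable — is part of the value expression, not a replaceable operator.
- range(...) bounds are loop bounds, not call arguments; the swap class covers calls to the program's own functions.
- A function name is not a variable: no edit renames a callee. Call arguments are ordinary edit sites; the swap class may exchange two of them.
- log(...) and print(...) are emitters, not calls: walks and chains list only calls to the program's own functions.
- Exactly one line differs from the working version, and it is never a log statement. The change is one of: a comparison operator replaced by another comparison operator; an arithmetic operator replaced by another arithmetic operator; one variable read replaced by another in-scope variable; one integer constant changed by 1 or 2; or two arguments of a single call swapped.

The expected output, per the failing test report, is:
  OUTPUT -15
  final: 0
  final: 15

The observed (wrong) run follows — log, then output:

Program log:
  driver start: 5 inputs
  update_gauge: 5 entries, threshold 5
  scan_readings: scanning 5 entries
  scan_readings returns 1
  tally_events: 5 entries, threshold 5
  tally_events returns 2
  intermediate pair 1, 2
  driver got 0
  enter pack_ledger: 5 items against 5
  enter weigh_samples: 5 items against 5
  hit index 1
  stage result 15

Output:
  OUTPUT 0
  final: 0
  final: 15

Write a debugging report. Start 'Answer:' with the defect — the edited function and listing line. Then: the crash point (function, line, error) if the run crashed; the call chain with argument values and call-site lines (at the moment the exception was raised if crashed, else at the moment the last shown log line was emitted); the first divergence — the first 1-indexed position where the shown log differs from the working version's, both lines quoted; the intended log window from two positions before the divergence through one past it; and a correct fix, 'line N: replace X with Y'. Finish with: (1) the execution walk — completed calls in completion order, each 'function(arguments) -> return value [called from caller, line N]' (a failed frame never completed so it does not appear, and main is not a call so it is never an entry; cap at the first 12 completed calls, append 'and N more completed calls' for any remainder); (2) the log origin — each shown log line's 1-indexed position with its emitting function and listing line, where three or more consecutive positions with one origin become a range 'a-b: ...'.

Answer: the defect is in main at line 52.
Core observation: Every logged value matches the working version; the printed result is what differs.
Call chain: main.
First divergence: none; the two logs match at every position.
Execution walk:
  scan_readings([2, 5, 6, 12, 1]) -> 1  [called from update_gauge, line 26]
  tally_events([2, 5, 6, 12, 1], 5) -> 2  [called from update_gauge, line 27]
  verify_load(1, 2) -> 0  [called from update_gauge, line 29]
  update_gauge([2, 5, 6, 12, 1], 5) -> 0  [called from main, line 48]
  weigh_samples([2, 5, 6, 12, 1], 5) -> 1  [called from pack_ledger, line 39]
  pack_ledger([2, 5, 6, 12, 1], 5) -> 15  [called from main, line 50]
Log origin:
  1 — main, line 47
  2 — update_gauge, line 25
  3 — scan_readings, line 2
  4 — scan_readings, line 7
  5 — tally_events, line 11
  6 — tally_events, line 16
  7 — update_gauge, line 28
  8 — main, line 49
  9 — pack_ledger, line 38
  10 — weigh_samples, line 32
  11 — pack_ledger, line 40
  12 — main, line 51
A correct fix: line 52: replace `*` with `-`.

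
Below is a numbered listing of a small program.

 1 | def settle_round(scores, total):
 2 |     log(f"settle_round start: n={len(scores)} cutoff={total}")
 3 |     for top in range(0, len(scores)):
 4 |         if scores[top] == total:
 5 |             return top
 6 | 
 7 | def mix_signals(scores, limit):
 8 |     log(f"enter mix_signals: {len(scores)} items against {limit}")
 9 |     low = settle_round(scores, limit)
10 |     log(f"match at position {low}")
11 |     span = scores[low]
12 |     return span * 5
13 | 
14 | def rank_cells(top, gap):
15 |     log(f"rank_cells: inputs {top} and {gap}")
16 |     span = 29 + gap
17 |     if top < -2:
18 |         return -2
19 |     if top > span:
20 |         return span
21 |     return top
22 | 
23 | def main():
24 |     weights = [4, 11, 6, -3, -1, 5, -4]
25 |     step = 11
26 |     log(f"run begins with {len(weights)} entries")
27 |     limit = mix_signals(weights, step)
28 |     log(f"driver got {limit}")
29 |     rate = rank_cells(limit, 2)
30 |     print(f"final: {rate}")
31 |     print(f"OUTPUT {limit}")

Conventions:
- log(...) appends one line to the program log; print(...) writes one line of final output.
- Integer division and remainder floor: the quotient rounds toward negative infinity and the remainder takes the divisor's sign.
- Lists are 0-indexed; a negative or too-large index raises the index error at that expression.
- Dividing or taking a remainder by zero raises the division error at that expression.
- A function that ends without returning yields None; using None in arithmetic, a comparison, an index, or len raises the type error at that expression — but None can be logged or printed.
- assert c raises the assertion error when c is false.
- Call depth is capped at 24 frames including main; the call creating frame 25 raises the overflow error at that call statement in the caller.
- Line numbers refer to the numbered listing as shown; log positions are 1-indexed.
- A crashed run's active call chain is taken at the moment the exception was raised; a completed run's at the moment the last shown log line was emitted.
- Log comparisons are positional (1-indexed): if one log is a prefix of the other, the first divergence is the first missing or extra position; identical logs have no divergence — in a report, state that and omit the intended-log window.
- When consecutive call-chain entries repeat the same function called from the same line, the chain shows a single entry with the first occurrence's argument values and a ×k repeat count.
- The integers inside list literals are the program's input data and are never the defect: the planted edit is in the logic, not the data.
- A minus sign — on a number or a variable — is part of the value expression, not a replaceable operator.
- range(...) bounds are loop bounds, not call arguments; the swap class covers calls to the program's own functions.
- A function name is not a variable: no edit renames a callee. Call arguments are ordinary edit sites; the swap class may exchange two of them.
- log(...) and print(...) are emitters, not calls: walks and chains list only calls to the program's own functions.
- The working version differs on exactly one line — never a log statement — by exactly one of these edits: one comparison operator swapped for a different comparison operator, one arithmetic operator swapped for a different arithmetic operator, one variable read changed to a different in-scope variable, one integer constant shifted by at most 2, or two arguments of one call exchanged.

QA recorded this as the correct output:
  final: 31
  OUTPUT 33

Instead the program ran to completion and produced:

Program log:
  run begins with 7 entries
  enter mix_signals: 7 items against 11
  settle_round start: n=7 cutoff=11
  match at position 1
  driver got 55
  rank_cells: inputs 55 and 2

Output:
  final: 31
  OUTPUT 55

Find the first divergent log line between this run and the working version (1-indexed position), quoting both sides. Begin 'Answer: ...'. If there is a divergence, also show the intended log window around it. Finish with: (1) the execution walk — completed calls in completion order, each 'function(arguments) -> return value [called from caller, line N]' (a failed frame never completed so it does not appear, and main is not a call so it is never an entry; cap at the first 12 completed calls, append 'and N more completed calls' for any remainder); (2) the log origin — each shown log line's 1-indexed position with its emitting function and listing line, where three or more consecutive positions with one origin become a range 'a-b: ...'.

Answer: at position 5 the run shows 'driver got 55' where the working version logs 'driver got 33'.
Intended log window:
  3: settle_round start: n=7 cutoff=11
  4: match at position 1
  5: driver got 33
  6: rank_cells: inputs 33 and 2
Execution walk:
  settle_round([4, 11, 6, -3, -1, 5, -4], 11) -> 1  [called from mix_signals, line 9]
  mix_signals([4, 11, 6, -3, -1, 5, -4], 11) -> 55  [called from main, line 27]
  rank_cells(55, 2) -> 31  [called from main, line 29]
Log origin:
  1: logged in main at line 26
  2: logged in mix_signals at line 8
  3: logged in settle_round at line 2
  4: logged in mix_signals at line 10
  5: logged in main at line 28
  6: logged in rank_cells at line 15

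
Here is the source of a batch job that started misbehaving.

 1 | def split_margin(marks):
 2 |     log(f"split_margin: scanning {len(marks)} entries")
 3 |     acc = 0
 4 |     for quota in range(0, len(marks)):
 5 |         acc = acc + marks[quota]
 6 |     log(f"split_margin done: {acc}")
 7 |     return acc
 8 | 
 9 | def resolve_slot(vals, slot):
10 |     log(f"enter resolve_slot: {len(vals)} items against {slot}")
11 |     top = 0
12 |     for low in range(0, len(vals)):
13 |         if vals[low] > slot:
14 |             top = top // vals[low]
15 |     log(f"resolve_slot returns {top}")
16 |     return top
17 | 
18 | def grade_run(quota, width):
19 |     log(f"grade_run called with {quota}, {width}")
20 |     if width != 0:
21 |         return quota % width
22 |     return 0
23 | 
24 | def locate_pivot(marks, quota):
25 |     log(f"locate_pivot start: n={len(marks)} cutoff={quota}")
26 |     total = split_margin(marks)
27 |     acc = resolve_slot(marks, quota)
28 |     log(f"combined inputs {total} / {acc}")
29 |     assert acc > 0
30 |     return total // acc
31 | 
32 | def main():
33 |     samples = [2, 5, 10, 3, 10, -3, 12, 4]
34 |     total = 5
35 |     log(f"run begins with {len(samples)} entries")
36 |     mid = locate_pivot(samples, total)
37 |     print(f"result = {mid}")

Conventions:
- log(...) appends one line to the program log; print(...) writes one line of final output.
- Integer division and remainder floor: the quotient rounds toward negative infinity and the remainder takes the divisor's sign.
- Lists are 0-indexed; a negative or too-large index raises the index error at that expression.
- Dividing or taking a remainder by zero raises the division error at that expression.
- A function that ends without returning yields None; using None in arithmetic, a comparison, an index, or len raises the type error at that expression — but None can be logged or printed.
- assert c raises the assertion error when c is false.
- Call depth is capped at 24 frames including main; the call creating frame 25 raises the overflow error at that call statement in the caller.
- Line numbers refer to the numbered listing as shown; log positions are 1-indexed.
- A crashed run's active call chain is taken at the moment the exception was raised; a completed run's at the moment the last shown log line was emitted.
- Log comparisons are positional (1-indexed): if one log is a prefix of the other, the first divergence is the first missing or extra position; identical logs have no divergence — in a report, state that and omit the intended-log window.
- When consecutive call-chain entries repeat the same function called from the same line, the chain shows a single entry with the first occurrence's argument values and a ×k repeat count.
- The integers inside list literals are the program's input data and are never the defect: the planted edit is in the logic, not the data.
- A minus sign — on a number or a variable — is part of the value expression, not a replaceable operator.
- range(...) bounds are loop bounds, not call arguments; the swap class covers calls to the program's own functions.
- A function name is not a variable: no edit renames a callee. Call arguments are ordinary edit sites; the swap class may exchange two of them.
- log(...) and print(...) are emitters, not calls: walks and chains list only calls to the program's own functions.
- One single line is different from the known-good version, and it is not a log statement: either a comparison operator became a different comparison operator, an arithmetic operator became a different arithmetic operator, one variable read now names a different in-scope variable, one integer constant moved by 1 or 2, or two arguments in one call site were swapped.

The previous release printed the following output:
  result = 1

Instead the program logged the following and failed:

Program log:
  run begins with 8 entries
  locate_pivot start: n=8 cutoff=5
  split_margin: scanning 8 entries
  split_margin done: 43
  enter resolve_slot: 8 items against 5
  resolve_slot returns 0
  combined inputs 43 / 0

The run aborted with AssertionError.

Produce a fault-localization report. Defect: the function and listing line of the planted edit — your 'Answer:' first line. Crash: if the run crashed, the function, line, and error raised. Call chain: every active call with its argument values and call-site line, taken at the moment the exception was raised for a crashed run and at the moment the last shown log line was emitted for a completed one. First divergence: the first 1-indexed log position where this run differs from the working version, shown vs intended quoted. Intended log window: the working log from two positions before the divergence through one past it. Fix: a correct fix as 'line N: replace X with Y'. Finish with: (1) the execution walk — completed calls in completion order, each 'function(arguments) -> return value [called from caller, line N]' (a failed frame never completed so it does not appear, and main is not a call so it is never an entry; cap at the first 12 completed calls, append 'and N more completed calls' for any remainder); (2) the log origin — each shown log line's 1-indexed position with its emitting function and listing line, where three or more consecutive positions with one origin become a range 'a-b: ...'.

Answer: the defect is in resolve_slot at line 14.
Core observation: Position 6 is the first bad log line: 'resolve_slot returns 0' should read 'resolve_slot returns 32'.
Crash: locate_pivot, line 29, AssertionError.
Call chain: main -> locate_pivot([2, 5, 10, 3, 10, -3, 12, 4], 5) (called at line 36).
First divergence: position 6; shown 'resolve_slot returns 0' vs intended 'resolve_slot returns 32'.
Intended log window:
  4: split_margin done: 43
  5: enter resolve_slot: 8 items against 5
  6: resolve_slot returns 32
  7: combined inputs 43 / 32
Execution walk:
  split_margin([2, 5, 10, 3, 10, -3, 12, 4]) -> 43  [called from locate_pivot, line 26]
  resolve_slot([2, 5, 10, 3, 10, -3, 12, 4], 5) -> 0  [called from locate_pivot, line 27]
Log origin:
  1: logged in main at line 35
  2: logged in locate_pivot at line 25
  3: logged in split_margin at line 2
  4: logged in split_margin at line 6
  5: logged in resolve_slot at line 10
  6: logged in resolve_slot at line 15
  7: logged in locate_pivot at line 28
A correct fix: line 14: replace `//` with `+`.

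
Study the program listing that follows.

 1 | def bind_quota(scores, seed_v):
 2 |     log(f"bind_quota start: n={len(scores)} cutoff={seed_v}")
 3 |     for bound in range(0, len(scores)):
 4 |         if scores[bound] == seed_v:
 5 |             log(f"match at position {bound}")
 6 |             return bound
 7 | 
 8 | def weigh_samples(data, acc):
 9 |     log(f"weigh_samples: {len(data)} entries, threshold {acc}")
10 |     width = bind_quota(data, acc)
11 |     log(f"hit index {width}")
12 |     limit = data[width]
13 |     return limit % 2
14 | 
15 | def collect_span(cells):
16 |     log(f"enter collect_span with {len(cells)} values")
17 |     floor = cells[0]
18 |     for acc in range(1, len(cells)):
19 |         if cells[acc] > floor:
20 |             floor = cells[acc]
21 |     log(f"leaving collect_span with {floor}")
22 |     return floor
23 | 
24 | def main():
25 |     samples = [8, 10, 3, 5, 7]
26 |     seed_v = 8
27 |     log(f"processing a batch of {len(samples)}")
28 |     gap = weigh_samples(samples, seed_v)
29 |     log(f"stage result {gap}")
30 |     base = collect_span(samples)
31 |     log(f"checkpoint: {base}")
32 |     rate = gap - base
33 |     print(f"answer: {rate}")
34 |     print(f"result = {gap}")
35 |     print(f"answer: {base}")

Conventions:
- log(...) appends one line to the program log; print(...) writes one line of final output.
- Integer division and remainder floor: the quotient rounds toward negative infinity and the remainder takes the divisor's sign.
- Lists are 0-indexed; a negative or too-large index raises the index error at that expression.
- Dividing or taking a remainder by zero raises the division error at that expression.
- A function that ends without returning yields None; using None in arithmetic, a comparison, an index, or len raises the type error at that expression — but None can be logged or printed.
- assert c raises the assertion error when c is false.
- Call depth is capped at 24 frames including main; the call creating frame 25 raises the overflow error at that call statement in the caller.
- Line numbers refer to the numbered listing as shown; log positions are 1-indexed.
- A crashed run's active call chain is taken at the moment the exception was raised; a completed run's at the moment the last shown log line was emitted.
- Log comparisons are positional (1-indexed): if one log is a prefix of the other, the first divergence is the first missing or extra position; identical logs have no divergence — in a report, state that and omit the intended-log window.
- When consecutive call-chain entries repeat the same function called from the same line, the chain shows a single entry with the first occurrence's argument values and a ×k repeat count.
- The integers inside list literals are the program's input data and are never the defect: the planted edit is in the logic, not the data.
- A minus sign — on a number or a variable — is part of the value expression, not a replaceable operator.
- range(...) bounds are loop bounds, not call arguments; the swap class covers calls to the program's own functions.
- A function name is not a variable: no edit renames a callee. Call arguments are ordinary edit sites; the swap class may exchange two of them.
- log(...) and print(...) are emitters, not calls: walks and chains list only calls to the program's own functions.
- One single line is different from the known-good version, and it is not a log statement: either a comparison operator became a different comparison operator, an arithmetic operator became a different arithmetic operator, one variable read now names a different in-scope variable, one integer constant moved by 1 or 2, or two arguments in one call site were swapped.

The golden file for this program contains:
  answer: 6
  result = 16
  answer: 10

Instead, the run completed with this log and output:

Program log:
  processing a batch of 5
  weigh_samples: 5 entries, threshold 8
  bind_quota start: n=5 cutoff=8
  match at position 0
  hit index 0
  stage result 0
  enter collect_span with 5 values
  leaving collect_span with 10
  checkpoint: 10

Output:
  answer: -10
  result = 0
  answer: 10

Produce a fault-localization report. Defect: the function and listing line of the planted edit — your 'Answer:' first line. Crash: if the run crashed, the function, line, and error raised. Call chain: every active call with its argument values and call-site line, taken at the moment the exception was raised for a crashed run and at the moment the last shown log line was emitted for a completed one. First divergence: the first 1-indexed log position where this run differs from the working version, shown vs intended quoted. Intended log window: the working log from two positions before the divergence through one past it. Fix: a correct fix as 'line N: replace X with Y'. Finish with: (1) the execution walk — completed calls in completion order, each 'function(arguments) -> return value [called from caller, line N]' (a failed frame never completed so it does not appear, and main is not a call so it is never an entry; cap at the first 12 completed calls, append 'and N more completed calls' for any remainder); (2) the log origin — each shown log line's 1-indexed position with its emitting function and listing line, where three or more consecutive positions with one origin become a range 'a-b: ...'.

Answer: the defect is in weigh_samples at line 13.
The tell: At log position 6 the runs split — shown 'stage result 0', but the working version logs 'stage result 16'.
Call chain: main.
First divergence: position 6; shown 'stage result 0' vs intended 'stage result 16'.
Intended log window:
  4: match at position 0
  5: hit index 0
  6: stage result 16
  7: enter collect_span with 5 values
Execution walk:
  bind_quota([8, 10, 3, 5, 7], 8) -> 0  [called from weigh_samples, line 10]
  weigh_samples([8, 10, 3, 5, 7], 8) -> 0  [called from main, line 28]
  collect_span([8, 10, 3, 5, 7]) -> 10  [called from main, line 30]
Log origins:
  1 — main, line 27
  2 — weigh_samples, line 9
  3 — bind_quota, line 2
  4 — bind_quota, line 5
  5 — weigh_samples, line 11
  6 — main, line 29
  7 — collect_span, line 16
  8 — collect_span, line 21
  9 — main, line 31
A correct fix: line 13: replace `%` with `*`.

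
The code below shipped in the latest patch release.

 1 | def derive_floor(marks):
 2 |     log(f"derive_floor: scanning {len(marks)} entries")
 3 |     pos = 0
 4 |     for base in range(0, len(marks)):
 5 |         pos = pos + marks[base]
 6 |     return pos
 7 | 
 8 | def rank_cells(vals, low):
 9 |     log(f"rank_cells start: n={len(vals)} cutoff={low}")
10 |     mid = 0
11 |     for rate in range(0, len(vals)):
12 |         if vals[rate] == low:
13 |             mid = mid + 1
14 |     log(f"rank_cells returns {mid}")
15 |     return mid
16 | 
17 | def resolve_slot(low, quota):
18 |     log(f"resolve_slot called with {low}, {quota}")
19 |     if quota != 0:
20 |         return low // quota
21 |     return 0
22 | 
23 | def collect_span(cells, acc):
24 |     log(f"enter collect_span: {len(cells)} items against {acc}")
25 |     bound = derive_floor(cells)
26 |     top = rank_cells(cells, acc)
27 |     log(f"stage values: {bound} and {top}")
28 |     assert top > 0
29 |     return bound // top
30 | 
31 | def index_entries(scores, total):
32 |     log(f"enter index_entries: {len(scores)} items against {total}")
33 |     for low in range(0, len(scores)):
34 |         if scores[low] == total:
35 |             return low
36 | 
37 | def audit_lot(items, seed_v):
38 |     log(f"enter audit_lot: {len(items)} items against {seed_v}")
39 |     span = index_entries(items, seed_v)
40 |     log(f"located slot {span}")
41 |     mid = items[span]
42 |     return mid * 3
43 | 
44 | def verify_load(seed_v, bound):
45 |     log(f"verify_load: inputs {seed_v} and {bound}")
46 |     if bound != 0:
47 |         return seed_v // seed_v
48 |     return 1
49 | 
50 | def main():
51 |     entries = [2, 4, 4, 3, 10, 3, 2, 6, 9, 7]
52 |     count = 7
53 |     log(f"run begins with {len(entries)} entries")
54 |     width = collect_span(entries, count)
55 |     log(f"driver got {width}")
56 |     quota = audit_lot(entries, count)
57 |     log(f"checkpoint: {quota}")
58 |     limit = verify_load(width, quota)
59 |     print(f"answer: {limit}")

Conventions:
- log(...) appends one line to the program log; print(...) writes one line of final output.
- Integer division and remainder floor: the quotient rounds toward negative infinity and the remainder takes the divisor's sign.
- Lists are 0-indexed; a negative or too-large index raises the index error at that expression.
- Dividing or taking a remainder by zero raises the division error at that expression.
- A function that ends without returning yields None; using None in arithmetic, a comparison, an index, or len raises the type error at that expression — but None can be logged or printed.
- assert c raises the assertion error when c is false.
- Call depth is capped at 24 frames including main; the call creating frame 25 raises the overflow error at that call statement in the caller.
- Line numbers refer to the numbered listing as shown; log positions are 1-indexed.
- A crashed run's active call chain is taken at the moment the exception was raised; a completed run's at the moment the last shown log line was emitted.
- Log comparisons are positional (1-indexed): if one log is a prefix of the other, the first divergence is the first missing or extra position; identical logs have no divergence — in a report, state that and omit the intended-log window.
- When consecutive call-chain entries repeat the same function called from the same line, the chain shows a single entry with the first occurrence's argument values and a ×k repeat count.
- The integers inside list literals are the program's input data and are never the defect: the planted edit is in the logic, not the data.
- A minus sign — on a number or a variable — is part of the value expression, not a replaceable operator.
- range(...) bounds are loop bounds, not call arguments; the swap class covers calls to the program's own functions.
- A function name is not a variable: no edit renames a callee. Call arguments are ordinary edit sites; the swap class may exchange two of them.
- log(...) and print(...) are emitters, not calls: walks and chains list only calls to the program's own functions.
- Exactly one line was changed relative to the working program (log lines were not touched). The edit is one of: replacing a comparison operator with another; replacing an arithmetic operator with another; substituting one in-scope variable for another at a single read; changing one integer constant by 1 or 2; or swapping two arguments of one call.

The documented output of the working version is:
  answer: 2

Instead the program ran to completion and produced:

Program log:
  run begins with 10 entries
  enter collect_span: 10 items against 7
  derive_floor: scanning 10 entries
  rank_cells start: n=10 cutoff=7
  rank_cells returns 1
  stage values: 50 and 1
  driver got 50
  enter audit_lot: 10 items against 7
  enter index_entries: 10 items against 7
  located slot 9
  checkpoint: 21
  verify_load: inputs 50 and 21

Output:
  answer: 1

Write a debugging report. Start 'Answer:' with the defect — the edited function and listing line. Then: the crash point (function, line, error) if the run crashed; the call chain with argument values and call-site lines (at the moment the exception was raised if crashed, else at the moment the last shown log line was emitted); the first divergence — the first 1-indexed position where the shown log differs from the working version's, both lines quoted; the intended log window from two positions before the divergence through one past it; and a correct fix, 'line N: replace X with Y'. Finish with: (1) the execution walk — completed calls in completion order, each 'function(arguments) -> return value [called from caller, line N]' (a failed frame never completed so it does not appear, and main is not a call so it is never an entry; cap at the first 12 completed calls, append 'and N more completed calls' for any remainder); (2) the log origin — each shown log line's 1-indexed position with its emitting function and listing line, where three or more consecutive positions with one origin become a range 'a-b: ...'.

Answer: the defect is in verify_load at line 47.
Core observation: The logs agree in full; only the final output differs.
Call chain: main -> verify_load(50, 21) (called at line 58).
First divergence: there is none — every log position agrees.
Execution walk:
  derive_floor([2, 4, 4, 3, 10, 3, 2, 6, 9, 7]) -> 50  [called from collect_span, line 25]
  rank_cells([2, 4, 4, 3, 10, 3, 2, 6, 9, 7], 7) -> 1  [called from collect_span, line 26]
  collect_span([2, 4, 4, 3, 10, 3, 2, 6, 9, 7], 7) -> 50  [called from main, line 54]
  index_entries([2, 4, 4, 3, 10, 3, 2, 6, 9, 7], 7) -> 9  [called from audit_lot, line 39]
  audit_lot([2, 4, 4, 3, 10, 3, 2, 6, 9, 7], 7) -> 21  [called from main, line 56]
  verify_load(50, 21) -> 1  [called from main, line 58]
Log line origins:
  1: emitted by main (line 53)
  2: emitted by collect_span (line 24)
  3: emitted by derive_floor (line 2)
  4: emitted by rank_cells (line 9)
  5: emitted by rank_cells (line 14)
  6: emitted by collect_span (line 27)
  7: emitted by main (line 55)
  8: emitted by audit_lot (line 38)
  9: emitted by index_entries (line 32)
  10: emitted by audit_lot (line 40)
  11: emitted by main (line 57)
  12: emitted by verify_load (line 45)
A correct fix: line 47: replace `seed_v // seed_v` with `seed_v // bound`.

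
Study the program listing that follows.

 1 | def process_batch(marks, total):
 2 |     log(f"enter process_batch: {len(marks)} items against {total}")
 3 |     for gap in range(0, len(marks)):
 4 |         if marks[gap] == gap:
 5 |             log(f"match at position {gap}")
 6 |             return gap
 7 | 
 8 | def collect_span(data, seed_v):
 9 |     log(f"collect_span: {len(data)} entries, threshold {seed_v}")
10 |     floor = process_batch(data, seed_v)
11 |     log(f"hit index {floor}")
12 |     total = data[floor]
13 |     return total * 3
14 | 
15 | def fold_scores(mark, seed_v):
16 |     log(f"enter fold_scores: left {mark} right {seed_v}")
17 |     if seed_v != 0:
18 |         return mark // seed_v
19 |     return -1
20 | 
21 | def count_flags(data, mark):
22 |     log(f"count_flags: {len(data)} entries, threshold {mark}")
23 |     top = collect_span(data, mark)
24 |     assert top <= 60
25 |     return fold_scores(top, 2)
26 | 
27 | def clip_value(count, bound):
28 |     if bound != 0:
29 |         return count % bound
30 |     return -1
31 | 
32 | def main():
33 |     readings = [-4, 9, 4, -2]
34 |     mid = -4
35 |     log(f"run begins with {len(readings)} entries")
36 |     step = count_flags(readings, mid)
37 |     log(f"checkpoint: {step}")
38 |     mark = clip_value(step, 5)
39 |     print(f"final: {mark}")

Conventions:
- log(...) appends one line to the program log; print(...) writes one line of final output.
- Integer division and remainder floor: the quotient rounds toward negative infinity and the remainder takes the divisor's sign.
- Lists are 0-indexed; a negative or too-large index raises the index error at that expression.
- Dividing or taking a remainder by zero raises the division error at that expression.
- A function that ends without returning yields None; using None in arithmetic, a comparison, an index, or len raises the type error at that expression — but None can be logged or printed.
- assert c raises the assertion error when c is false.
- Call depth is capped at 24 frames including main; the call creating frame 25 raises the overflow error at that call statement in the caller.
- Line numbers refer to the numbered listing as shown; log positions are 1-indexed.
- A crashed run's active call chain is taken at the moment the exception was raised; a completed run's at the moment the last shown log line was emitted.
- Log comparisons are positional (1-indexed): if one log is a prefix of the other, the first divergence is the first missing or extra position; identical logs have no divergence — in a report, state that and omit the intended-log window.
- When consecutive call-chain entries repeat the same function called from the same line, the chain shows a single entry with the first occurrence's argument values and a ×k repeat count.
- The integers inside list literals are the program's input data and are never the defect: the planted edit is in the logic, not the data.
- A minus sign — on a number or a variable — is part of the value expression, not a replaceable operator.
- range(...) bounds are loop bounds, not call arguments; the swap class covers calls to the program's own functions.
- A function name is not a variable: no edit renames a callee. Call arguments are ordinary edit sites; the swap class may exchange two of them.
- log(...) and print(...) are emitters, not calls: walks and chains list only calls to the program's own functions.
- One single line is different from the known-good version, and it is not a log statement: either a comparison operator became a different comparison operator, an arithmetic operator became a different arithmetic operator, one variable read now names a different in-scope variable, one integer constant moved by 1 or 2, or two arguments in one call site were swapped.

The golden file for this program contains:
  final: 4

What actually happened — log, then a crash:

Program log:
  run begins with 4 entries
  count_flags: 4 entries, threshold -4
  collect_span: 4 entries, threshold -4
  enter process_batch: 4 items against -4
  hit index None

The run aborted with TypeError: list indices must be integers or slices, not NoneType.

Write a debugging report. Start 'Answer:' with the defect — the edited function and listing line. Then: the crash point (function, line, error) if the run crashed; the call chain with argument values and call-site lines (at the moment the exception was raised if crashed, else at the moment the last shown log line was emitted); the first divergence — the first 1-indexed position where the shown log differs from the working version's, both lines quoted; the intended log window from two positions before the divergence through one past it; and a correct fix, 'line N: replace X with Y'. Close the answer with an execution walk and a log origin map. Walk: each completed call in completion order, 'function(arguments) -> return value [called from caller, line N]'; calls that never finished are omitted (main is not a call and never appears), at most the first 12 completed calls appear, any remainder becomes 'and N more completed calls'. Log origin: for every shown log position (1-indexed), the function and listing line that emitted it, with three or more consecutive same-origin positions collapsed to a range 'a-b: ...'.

Answer: the defect is in process_batch at line 4.
The tell: The earliest visible damage is log position 5 — 'hit index None' rather than the intended 'match at position 0'.
Crash: collect_span, line 12, TypeError.
Call chain: main -> count_flags([-4, 9, 4, -2], -4) (called at line 36) -> collect_span([-4, 9, 4, -2], -4) (called at line 23).
First divergence: position 5 — the shown line 'hit index None' should read 'match at position 0'.
Intended log window:
  3: collect_span: 4 entries, threshold -4
  4: enter process_batch: 4 items against -4
  5: match at position 0
  6: hit index 0
Execution walk:
  process_batch([-4, 9, 4, -2], -4) -> None  [called from collect_span, line 10]
Origin of each log line:
  1 — main, line 35
  2 — count_flags, line 22
  3 — collect_span, line 9
  4 — process_batch, line 2
  5 — collect_span, line 11
A correct fix: line 4: replace `marks[gap] == gap` with `marks[gap] == total`.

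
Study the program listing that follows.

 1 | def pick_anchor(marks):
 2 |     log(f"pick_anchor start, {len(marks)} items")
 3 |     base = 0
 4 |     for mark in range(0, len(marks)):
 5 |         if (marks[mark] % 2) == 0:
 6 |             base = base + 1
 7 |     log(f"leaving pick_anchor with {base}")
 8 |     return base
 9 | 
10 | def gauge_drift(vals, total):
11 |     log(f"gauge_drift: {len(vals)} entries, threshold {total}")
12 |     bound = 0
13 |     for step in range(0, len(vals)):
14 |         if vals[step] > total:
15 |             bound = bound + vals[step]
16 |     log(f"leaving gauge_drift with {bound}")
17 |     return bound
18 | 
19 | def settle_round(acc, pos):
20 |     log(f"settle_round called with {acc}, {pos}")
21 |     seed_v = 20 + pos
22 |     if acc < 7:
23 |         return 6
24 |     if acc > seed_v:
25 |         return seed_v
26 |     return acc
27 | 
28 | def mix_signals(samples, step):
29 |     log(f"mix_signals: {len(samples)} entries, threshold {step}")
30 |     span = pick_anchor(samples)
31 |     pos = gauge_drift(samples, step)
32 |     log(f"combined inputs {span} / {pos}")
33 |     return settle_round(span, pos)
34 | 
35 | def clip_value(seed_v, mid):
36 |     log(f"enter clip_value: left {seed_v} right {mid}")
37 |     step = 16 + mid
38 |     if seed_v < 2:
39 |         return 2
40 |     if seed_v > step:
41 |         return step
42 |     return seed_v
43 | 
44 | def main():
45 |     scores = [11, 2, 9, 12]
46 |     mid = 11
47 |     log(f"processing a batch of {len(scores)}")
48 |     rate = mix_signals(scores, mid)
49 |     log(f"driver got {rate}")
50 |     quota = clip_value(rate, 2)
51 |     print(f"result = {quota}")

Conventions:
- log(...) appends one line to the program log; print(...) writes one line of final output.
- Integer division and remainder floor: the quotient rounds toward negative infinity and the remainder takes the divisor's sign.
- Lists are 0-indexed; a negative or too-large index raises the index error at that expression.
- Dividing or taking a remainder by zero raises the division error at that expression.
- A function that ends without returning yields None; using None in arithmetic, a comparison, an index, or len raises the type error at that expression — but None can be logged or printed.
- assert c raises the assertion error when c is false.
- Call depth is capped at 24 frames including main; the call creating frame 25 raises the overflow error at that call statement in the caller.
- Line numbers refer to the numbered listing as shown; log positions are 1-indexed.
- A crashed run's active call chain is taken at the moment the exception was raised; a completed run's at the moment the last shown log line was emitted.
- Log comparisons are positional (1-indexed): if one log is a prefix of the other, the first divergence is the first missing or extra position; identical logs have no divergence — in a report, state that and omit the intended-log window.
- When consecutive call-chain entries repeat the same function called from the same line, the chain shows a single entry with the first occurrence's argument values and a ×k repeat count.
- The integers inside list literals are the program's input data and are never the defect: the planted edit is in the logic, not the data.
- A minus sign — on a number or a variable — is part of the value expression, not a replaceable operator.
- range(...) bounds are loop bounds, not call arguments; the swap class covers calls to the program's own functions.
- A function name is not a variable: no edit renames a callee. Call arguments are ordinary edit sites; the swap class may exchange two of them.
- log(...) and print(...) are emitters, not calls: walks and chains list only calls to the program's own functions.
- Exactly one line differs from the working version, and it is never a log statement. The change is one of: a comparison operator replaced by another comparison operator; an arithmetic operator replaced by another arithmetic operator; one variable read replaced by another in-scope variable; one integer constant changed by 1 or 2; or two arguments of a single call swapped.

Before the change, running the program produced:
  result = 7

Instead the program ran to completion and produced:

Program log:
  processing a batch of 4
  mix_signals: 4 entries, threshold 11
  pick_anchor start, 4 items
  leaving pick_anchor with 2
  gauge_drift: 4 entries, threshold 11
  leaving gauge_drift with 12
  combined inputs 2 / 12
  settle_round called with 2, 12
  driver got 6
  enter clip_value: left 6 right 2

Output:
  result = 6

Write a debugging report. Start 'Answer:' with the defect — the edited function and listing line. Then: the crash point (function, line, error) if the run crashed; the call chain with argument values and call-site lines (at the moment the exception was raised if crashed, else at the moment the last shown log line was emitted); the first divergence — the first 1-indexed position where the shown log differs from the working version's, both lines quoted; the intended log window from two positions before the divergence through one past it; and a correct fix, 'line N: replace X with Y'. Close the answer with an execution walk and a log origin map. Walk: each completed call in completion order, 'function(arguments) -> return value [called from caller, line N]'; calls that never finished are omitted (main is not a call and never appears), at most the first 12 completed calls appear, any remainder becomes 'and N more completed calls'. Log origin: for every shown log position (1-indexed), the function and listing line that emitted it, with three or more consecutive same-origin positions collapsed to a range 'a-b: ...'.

Answer: the defect is in settle_round at line 23.
Key fact: Everything matches until log position 9, which reads 'driver got 6' in place of 'driver got 7'.
Call chain: main -> clip_value(6, 2) (called at line 50).
First divergence: at position 9 the run shows 'driver got 6' where the working version logs 'driver got 7'.
Intended log window:
  7: combined inputs 2 / 12
  8: settle_round called with 2, 12
  9: driver got 7
  10: enter clip_value: left 7 right 2
Execution walk:
  pick_anchor([11, 2, 9, 12]) -> 2  [called from mix_signals, line 30]
  gauge_drift([11, 2, 9, 12], 11) -> 12  [called from mix_signals, line 31]
  settle_round(2, 12) -> 6  [called from mix_signals, line 33]
  mix_signals([11, 2, 9, 12], 11) -> 6  [called from main, line 48]
  clip_value(6, 2) -> 6  [called from main, line 50]
Origin of each log line:
  1: from main, line 47
  2: from mix_signals, line 29
  3: from pick_anchor, line 2
  4: from pick_anchor, line 7
  5: from gauge_drift, line 11
  6: from gauge_drift, line 16
  7: from mix_signals, line 32
  8: from settle_round, line 20
  9: from main, line 49
  10: from clip_value, line 36
A correct fix: line 23: replace `6` with `7`.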